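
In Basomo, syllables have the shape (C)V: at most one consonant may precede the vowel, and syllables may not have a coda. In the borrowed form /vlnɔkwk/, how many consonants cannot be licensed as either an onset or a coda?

5

Syllabifying with onset maximization leaves /v/, /l/, /k/, /w/, /k/ stranded (no codas are permitted; onsets are limited to one consonant).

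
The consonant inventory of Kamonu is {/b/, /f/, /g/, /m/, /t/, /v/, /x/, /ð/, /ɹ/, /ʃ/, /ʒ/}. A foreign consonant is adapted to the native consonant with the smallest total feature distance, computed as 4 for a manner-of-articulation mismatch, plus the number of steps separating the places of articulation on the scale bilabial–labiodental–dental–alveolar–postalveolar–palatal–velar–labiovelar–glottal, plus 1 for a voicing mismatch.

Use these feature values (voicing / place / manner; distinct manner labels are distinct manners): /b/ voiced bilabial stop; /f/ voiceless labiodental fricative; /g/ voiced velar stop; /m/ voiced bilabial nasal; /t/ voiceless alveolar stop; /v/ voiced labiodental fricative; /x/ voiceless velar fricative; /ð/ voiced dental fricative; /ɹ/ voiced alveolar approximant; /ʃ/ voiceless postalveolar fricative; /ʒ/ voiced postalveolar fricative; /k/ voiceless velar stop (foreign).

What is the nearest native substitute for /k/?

g

/g/ is closest: same manner (stop), place distance 0 (velar→velar), voicing differs (+1); total 1. Next closest is /t/ at distance 3.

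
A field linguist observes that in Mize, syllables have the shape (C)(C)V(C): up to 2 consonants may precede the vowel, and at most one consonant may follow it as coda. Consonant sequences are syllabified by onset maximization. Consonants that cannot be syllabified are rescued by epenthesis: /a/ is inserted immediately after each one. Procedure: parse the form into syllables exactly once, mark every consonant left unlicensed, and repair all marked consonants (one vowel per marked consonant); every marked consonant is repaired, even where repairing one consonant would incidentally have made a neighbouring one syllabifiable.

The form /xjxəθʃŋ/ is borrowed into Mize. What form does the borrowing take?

xajxəθʃaŋa

Under (C)(C)V(C), the unsyllabifiable consonants are /x/, /ʃ/, /ŋ/ (at most one coda consonant is licensed; onsets may contain at most 2 consonants).
Epenthesis after each stranded consonant: /x/ → /xa/, /ʃ/ → /ʃa/, /ŋ/ → /ŋa/.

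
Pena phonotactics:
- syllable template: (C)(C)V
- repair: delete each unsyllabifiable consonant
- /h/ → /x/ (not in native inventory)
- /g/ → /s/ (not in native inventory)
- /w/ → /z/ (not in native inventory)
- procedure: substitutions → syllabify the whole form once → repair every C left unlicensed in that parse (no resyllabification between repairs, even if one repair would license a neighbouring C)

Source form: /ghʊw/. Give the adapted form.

Substitution: /g/ → /s/, /h/ → /x/, /w/ → /z/, giving /sxʊz/.
Syllabifying with onset maximization leaves /z/ stranded (no codas are permitted; onsets may contain at most 2 consonants).
Each unlicensed consonant is deleted: /z/.

sxʊ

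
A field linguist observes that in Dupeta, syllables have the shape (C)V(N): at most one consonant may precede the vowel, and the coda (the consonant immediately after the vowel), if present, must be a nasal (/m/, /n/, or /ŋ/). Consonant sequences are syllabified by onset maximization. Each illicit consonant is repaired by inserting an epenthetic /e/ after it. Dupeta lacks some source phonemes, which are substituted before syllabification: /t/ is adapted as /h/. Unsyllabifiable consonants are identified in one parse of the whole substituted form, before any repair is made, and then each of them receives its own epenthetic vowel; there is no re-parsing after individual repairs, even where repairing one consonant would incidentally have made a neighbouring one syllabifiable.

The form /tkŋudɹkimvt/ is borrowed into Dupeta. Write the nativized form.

Substitution: /t/ → /h/, giving /hkŋudɹkimvh/.
The consonants /h/, /k/, /d/, /ɹ/, /v/, /h/ cannot be parsed into a legal (C)V(N) syllable (only a nasal (/m/, /n/, or /ŋ/) is licensed in coda position; onsets are limited to one consonant).
Each unlicensed consonant becomes the onset of a new syllable: /h/ → /he/, /k/ → /ke/, /d/ → /de/, /ɹ/ → /ɹe/, /v/ → /ve/, /h/ → /he/.

hekeŋudeɹekimvehe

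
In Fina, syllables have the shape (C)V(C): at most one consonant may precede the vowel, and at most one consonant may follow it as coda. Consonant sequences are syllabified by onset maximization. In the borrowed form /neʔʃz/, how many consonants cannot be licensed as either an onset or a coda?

2

The consonants /ʃ/, /z/ cannot be parsed into a legal (C)V(C) syllable (at most one coda consonant is licensed; onsets are limited to one consonant).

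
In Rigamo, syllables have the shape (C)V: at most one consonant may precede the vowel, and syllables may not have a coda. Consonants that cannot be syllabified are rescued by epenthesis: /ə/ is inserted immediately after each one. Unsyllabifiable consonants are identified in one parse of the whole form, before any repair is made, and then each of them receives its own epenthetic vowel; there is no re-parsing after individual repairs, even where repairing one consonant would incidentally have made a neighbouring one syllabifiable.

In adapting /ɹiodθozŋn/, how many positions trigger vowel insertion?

4

The unsyllabifiable consonants are /d/, /z/, /ŋ/, /n/; each receives one epenthetic vowel.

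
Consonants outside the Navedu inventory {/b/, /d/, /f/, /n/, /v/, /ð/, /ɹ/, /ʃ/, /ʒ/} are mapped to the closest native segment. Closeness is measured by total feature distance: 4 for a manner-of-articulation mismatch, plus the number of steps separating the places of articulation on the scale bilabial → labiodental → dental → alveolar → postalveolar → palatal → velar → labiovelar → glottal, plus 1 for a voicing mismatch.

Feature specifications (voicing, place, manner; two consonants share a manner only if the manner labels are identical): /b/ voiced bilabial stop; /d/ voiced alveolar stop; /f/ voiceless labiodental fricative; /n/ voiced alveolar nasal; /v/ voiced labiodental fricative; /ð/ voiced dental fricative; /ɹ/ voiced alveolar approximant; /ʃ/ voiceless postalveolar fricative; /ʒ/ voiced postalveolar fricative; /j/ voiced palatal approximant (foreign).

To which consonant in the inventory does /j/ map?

ɹ

/ɹ/ is closest: same manner (approximant), place distance 2 (palatal→alveolar), same voicing; total 2. Next closest is /ʒ/ at distance 5.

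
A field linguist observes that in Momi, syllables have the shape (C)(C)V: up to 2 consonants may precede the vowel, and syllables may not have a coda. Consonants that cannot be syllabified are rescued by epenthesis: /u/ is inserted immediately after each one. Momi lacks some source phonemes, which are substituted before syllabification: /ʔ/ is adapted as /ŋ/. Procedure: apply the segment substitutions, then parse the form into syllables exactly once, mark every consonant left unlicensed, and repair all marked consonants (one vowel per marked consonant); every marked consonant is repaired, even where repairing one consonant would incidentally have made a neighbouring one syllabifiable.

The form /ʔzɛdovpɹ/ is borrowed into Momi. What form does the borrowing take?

ŋzɛdovupuɹu

Substitution: /ʔ/ → /ŋ/, giving /ŋzɛdovpɹ/.
Syllabifying with onset maximization leaves /v/, /p/, /ɹ/ stranded (no codas are permitted; onsets may contain at most 2 consonants).
Inserting the epenthetic vowel yields /v/ → /vu/, /p/ → /pu/, /ɹ/ → /ɹu/.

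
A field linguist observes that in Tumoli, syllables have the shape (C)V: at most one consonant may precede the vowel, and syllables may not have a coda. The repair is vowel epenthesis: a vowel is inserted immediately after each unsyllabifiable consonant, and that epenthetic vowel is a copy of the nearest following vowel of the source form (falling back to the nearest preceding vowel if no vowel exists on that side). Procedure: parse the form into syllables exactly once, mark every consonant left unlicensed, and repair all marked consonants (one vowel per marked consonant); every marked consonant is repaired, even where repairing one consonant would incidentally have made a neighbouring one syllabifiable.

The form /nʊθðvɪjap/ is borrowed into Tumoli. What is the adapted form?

Syllabifying with onset maximization leaves /θ/, /ð/, /p/ stranded (no codas are permitted; onsets are limited to one consonant).
Inserting the epenthetic vowel yields /θ/ → /θɪ/, /ð/ → /ðɪ/, /p/ → /pa/.

nʊθɪðɪvɪjapa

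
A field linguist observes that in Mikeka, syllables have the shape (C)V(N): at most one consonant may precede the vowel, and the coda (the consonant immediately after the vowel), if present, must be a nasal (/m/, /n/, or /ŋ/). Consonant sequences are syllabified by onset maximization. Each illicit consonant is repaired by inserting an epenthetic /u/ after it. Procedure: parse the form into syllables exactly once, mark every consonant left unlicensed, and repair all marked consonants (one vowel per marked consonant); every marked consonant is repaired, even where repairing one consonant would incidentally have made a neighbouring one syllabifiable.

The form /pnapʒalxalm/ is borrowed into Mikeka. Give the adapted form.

Syllabifying with onset maximization leaves /p/, /p/, /l/, /l/, /m/ stranded (only a nasal (/m/, /n/, or /ŋ/) is licensed in coda position; onsets are limited to one consonant).
Epenthesis after each stranded consonant: /p/ → /pu/, /p/ → /pu/, /l/ → /lu/, /l/ → /lu/, /m/ → /mu/.

punapuʒaluxalumu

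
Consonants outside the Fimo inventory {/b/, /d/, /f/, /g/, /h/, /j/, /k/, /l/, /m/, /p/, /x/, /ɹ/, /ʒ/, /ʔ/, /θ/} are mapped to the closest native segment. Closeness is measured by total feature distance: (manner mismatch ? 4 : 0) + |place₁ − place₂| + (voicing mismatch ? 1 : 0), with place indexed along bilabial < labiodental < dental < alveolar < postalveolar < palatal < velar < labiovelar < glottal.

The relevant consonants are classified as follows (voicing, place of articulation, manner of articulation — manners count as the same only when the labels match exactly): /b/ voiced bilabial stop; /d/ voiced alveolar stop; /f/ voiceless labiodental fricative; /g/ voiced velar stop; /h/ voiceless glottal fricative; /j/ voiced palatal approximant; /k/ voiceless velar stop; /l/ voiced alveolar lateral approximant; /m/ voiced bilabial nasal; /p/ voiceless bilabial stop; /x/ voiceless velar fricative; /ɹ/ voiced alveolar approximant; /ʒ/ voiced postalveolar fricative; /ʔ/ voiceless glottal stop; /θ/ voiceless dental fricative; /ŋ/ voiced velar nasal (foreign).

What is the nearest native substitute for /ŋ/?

g

/g/ is closest: manner differs (nasal→stop, +4), place distance 0 (velar→velar), same voicing; total 4. Next closest is /j/ at distance 5.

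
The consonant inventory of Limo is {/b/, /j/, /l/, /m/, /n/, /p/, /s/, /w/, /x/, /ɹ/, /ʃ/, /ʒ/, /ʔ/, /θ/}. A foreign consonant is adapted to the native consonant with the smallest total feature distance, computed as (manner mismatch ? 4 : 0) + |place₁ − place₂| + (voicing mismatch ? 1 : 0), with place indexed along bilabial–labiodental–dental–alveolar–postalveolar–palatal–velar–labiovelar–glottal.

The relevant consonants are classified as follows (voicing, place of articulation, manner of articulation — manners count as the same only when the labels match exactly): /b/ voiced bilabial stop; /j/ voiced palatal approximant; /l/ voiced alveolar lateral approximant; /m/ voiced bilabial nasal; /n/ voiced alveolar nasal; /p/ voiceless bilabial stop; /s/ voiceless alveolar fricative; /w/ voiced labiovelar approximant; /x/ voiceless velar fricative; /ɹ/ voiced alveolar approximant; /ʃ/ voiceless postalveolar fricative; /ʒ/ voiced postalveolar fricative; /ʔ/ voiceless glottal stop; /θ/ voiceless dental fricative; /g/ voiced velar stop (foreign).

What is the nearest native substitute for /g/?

/ʔ/ is closest: same manner (stop), place distance 2 (velar→glottal), voicing differs (+1); total 3. Next closest is /j/ at distance 5.

ʔ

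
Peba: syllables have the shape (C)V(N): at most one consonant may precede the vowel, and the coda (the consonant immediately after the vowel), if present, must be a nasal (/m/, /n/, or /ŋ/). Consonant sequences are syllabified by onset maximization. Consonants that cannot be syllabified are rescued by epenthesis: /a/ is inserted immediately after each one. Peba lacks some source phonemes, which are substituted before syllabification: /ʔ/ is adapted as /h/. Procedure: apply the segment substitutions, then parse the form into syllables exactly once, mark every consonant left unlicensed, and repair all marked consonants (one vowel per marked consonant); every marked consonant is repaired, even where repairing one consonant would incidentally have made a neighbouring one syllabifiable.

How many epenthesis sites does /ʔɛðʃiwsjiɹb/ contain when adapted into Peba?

5

After substitution the input is /hɛðʃiwsjiɹb/.
The unsyllabifiable consonants are /ð/, /w/, /s/, /ɹ/, /b/; each receives one epenthetic vowel.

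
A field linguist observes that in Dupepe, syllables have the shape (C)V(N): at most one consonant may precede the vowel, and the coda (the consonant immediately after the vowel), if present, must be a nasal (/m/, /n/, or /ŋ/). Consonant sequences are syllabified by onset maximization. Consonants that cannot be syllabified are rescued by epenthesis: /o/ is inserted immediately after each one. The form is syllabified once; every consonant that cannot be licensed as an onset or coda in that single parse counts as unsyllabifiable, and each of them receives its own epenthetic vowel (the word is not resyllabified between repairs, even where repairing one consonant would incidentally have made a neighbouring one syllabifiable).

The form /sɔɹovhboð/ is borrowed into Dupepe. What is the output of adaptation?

sɔɹovohoboðo

The consonants /v/, /h/, /ð/ cannot be parsed into a legal (C)V(N) syllable (only a nasal (/m/, /n/, or /ŋ/) is licensed in coda position; onsets are limited to one consonant).
Epenthesis after each stranded consonant: /v/ → /vo/, /h/ → /ho/, /ð/ → /ðo/.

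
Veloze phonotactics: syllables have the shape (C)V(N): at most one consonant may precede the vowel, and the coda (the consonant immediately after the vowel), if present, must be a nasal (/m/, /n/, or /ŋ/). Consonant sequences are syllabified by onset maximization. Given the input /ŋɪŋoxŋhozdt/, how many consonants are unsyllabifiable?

Under (C)V(N), the unsyllabifiable consonants are /x/, /ŋ/, /z/, /d/, /t/ (only a nasal (/m/, /n/, or /ŋ/) is licensed in coda position; onsets are limited to one consonant).

5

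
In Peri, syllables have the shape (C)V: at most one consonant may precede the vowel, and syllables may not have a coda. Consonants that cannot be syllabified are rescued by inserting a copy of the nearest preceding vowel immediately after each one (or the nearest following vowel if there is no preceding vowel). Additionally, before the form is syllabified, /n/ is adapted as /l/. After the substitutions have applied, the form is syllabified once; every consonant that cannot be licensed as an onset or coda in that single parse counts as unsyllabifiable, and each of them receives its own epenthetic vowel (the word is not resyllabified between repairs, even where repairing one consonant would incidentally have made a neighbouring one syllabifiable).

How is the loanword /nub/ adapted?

lubu

Substitution: /n/ → /l/, giving /lub/.
The consonants /b/ cannot be parsed into a legal (C)V syllable (no codas are permitted; onsets are limited to one consonant).
Epenthesis after each stranded consonant: /b/ → /bu/.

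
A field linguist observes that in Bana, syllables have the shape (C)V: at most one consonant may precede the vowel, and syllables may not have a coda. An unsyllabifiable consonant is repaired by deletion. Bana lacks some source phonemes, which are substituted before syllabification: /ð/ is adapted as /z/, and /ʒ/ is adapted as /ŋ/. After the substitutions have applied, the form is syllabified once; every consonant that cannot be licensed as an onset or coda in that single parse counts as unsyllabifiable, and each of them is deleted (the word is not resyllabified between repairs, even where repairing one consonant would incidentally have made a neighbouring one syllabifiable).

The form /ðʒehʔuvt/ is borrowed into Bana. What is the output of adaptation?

Substitution: /ð/ → /z/, /ʒ/ → /ŋ/, giving /zŋehʔuvt/.
Syllabifying with onset maximization leaves /z/, /h/, /v/, /t/ stranded (no codas are permitted; onsets are limited to one consonant).
Each unlicensed consonant is deleted: /z/, /h/, /v/, /t/.

ŋeʔu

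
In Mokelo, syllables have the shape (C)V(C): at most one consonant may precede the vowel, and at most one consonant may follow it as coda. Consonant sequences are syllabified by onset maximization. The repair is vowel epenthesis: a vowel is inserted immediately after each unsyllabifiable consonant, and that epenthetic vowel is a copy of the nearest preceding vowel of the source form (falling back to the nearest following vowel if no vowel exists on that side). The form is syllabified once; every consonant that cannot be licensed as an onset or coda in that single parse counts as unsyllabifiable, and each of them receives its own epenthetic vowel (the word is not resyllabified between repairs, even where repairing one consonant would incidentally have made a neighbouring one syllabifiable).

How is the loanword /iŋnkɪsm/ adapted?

Syllabifying with onset maximization leaves /n/, /m/ stranded (at most one coda consonant is licensed; onsets are limited to one consonant).
Epenthesis after each stranded consonant: /n/ → /ni/, /m/ → /mɪ/.

iŋnikɪsmɪ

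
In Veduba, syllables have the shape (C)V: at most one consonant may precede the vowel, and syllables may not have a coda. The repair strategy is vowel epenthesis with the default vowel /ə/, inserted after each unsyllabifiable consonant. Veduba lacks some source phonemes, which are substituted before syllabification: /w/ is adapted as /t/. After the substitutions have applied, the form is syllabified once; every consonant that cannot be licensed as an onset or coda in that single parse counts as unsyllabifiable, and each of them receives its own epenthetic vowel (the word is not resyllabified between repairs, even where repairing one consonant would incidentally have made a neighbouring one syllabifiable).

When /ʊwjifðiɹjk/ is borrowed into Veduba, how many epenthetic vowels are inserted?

5

After substitution the input is /ʊtjifðiɹjk/.
The unsyllabifiable consonants are /t/, /f/, /ɹ/, /j/, /k/; each receives one epenthetic vowel.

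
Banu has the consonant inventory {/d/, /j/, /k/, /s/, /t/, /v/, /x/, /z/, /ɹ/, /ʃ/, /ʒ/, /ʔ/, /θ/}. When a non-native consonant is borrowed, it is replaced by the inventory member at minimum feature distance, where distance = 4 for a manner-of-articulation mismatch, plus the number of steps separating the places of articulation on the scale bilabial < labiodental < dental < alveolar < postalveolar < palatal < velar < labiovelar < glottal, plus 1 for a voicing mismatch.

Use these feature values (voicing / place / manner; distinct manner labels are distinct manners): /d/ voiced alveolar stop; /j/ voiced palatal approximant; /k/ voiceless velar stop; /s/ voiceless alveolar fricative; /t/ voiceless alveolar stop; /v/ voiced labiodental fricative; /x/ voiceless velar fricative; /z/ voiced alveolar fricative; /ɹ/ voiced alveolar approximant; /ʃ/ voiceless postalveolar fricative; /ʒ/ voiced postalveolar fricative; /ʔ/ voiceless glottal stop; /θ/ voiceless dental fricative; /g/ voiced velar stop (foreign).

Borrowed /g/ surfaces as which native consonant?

/k/ is closest: same manner (stop), place distance 0 (velar→velar), voicing differs (+1); total 1. Next closest is /d/ at distance 3.

k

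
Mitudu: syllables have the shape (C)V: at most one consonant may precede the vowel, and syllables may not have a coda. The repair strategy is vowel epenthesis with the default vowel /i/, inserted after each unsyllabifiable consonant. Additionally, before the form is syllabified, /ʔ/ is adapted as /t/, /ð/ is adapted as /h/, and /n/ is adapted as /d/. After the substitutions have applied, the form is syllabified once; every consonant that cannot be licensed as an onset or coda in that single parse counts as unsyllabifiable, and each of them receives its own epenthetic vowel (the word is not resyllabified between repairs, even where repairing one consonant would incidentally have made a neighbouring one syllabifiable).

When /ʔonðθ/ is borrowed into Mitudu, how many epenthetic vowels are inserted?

After substitution the input is /todhθ/.
The unsyllabifiable consonants are /d/, /h/, /θ/; each receives one epenthetic vowel.

3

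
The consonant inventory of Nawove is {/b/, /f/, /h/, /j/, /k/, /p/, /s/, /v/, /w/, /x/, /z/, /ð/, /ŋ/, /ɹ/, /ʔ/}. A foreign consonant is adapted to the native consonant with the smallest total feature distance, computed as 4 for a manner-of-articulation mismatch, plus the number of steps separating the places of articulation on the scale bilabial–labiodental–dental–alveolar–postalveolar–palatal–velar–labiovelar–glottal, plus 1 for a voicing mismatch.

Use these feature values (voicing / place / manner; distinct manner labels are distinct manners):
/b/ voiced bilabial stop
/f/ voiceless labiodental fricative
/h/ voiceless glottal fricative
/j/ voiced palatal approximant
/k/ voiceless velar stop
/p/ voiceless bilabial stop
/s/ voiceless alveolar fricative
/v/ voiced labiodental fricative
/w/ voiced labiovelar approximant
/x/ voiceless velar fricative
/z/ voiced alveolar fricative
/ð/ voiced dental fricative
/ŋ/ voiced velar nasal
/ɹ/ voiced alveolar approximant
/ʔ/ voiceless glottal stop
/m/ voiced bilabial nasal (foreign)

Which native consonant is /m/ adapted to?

/b/ is closest: manner differs (nasal→stop, +4), place distance 0 (bilabial→bilabial), same voicing; total 4. Next closest is /p/ at distance 5.

b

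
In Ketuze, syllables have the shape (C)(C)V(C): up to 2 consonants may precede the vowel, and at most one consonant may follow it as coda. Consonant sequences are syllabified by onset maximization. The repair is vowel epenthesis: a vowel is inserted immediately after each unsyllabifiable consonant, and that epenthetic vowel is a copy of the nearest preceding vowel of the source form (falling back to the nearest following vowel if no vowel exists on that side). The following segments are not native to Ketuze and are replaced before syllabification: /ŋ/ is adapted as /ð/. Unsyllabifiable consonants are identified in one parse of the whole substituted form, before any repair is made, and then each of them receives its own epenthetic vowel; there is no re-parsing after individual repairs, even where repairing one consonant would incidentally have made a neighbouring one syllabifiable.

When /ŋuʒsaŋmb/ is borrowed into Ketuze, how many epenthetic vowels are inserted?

2

After substitution the input is /ðuʒsaðmb/.
The unsyllabifiable consonants are /m/, /b/; each receives one epenthetic vowel.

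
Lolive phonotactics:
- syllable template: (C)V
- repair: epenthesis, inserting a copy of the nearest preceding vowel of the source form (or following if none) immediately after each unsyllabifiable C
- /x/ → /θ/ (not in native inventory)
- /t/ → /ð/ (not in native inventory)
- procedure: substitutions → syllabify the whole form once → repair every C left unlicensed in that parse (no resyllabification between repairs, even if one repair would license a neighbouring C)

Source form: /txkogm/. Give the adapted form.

Substitution: /t/ → /ð/, /x/ → /θ/, giving /ðθkogm/.
Under (C)V, the unsyllabifiable consonants are /ð/, /θ/, /g/, /m/ (no codas are permitted; onsets are limited to one consonant).
Each unlicensed consonant becomes the onset of a new syllable: /ð/ → /ðo/, /θ/ → /θo/, /g/ → /go/, /m/ → /mo/.

ðoθokogomo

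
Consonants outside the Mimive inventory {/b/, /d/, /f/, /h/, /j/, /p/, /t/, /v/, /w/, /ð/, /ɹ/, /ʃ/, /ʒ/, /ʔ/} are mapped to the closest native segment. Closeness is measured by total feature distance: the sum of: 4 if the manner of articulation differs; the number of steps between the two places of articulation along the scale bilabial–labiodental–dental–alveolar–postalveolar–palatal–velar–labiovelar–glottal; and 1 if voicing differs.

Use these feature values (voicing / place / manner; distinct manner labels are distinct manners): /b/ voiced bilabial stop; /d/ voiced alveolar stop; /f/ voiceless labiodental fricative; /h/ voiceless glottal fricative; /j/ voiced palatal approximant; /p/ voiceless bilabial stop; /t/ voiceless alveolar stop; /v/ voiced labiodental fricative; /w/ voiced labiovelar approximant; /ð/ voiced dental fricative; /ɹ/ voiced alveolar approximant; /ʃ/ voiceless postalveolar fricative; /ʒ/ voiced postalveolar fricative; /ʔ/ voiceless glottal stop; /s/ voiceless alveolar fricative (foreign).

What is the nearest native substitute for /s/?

ʃ

/ʃ/ is closest: same manner (fricative), place distance 1 (alveolar→postalveolar), same voicing; total 1. Next closest is /f/ at distance 2.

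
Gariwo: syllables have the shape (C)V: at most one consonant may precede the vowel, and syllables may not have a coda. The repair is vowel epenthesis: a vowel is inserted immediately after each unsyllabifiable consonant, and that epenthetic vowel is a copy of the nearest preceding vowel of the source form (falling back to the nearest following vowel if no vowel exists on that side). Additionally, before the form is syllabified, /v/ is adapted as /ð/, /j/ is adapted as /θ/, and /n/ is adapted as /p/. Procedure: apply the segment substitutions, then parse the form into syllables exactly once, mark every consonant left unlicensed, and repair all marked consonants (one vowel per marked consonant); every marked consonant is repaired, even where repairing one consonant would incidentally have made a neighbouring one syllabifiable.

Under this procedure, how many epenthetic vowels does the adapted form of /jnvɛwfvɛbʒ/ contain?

6

After substitution the input is /θpðɛwfðɛbʒ/.
The unsyllabifiable consonants are /θ/, /p/, /w/, /f/, /b/, /ʒ/; each receives one epenthetic vowel.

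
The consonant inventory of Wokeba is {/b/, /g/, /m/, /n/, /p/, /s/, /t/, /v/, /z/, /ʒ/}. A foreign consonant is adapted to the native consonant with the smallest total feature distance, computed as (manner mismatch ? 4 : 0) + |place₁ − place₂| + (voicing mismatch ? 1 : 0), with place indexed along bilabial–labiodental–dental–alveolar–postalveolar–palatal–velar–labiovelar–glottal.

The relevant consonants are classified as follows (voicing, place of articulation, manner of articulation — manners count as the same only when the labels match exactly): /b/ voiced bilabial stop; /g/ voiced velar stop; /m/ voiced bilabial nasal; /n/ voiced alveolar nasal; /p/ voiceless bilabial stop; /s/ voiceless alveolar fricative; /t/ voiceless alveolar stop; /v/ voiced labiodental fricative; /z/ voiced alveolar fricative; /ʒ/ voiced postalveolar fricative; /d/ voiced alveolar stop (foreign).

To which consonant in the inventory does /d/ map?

t

/t/ is closest: same manner (stop), place distance 0 (alveolar→alveolar), voicing differs (+1); total 1. Next closest is /b/ at distance 3.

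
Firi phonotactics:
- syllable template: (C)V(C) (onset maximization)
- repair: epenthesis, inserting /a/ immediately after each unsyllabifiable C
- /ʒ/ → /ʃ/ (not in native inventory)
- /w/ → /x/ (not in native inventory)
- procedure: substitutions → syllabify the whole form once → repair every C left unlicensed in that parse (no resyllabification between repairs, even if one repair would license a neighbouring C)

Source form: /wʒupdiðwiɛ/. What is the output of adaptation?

xaʃupdiðxiɛ

Substitution: /w/ → /x/, /ʒ/ → /ʃ/, giving /xʃupdiðxiɛ/.
Under (C)V(C), the unsyllabifiable consonants are /x/ (at most one coda consonant is licensed; onsets are limited to one consonant).
Each unlicensed consonant becomes the onset of a new syllable: /x/ → /xa/.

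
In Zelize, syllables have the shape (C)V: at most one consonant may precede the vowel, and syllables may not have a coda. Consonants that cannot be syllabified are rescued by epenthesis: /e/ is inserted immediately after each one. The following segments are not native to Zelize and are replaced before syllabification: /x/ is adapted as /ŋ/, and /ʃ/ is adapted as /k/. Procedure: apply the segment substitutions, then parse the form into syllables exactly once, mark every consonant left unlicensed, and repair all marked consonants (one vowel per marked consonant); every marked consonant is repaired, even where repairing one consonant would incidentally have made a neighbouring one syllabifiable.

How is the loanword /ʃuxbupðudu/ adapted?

Substitution: /ʃ/ → /k/, /x/ → /ŋ/, giving /kuŋbupðudu/.
Under (C)V, the unsyllabifiable consonants are /ŋ/, /p/ (no codas are permitted; onsets are limited to one consonant).
Epenthesis after each stranded consonant: /ŋ/ → /ŋe/, /p/ → /pe/.

kuŋebupeðudu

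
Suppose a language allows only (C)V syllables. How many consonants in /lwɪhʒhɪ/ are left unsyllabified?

Syllabifying with onset maximization leaves /l/, /h/, /ʒ/ stranded (no codas are permitted; onsets are limited to one consonant).

3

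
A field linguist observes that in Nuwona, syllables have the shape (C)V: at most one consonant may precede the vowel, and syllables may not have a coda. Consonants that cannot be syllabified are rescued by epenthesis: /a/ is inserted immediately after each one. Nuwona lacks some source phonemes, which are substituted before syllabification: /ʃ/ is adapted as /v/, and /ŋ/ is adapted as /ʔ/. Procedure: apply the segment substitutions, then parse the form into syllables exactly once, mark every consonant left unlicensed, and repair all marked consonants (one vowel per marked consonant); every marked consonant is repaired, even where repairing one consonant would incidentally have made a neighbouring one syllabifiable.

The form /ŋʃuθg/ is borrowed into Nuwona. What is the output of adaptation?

Substitution: /ŋ/ → /ʔ/, /ʃ/ → /v/, giving /ʔvuθg/.
Under (C)V, the unsyllabifiable consonants are /ʔ/, /θ/, /g/ (no codas are permitted; onsets are limited to one consonant).
Each unlicensed consonant becomes the onset of a new syllable: /ʔ/ → /ʔa/, /θ/ → /θa/, /g/ → /ga/.

ʔavuθaga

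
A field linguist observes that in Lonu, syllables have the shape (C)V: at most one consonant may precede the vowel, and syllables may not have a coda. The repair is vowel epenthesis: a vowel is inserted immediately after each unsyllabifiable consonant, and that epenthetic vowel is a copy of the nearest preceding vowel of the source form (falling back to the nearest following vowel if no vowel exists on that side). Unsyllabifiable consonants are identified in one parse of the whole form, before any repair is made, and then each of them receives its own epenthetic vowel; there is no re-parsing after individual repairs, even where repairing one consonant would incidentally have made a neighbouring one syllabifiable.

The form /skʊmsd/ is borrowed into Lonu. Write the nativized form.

sʊkʊmʊsʊdʊ

Syllabifying with onset maximization leaves /s/, /m/, /s/, /d/ stranded (no codas are permitted; onsets are limited to one consonant).
Epenthesis after each stranded consonant: /s/ → /sʊ/, /m/ → /mʊ/, /s/ → /sʊ/, /d/ → /dʊ/.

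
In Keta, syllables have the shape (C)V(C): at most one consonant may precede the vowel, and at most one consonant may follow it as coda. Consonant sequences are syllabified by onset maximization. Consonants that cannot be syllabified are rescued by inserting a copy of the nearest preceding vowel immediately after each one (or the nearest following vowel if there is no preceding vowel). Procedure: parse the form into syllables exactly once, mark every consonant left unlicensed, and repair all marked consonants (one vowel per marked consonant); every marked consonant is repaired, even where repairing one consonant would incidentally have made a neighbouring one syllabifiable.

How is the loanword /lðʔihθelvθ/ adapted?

liðiʔihθelveθe

The consonants /l/, /ð/, /v/, /θ/ cannot be parsed into a legal (C)V(C) syllable (at most one coda consonant is licensed; onsets are limited to one consonant).
Epenthesis after each stranded consonant: /l/ → /li/, /ð/ → /ði/, /v/ → /ve/, /θ/ → /θe/.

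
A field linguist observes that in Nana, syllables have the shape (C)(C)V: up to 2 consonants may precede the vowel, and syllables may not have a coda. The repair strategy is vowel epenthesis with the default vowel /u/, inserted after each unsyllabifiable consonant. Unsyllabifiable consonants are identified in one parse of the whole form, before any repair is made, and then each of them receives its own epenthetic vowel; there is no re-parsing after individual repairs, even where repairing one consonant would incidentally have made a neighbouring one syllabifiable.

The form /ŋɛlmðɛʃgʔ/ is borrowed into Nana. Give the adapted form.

The consonants /l/, /ʃ/, /g/, /ʔ/ cannot be parsed into a legal (C)(C)V syllable (no codas are permitted; onsets may contain at most 2 consonants).
Epenthesis after each stranded consonant: /l/ → /lu/, /ʃ/ → /ʃu/, /g/ → /gu/, /ʔ/ → /ʔu/.

ŋɛlumðɛʃuguʔu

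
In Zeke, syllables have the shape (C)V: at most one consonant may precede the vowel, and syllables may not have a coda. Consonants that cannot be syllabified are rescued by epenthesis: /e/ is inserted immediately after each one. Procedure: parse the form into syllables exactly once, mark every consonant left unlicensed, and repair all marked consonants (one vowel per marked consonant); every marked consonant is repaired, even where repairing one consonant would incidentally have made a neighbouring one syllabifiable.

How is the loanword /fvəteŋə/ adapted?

fevəteŋə

Syllabifying with onset maximization leaves /f/ stranded (no codas are permitted; onsets are limited to one consonant).
Inserting the epenthetic vowel yields /f/ → /fe/.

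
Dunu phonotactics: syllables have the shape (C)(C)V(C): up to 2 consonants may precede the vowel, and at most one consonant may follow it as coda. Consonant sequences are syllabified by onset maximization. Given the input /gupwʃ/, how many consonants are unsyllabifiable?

2

The consonants /w/, /ʃ/ cannot be parsed into a legal (C)(C)V(C) syllable (at most one coda consonant is licensed; onsets may contain at most 2 consonants).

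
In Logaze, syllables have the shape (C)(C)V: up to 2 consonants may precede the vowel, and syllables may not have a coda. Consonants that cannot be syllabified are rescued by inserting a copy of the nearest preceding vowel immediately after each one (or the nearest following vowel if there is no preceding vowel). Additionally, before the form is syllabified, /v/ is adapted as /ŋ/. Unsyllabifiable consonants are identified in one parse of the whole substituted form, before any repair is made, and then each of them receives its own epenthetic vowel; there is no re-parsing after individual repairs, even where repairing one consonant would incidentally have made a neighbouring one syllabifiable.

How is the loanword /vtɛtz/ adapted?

ŋtɛtɛzɛ

Substitution: /v/ → /ŋ/, giving /ŋtɛtz/.
Under (C)(C)V, the unsyllabifiable consonants are /t/, /z/ (no codas are permitted; onsets may contain at most 2 consonants).
Inserting the epenthetic vowel yields /t/ → /tɛ/, /z/ → /zɛ/.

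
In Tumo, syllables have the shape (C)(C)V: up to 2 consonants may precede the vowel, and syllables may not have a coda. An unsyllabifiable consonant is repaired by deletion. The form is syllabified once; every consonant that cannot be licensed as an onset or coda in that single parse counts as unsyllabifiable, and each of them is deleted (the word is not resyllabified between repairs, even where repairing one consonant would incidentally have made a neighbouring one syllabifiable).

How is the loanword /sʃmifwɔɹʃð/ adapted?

ʃmifwɔ

Under (C)(C)V, the unsyllabifiable consonants are /s/, /ɹ/, /ʃ/, /ð/ (no codas are permitted; onsets may contain at most 2 consonants).
Deletion applies to /s/, /ɹ/, /ʃ/, /ð/.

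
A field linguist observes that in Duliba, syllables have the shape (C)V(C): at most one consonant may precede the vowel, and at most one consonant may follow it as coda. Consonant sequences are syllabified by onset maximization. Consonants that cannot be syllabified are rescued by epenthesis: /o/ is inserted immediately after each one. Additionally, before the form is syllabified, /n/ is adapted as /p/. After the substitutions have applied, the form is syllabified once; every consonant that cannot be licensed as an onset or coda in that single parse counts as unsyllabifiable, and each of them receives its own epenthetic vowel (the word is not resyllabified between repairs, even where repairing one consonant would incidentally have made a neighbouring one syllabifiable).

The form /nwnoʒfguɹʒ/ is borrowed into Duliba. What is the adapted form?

Substitution: /n/ → /p/, giving /pwpoʒfguɹʒ/.
The consonants /p/, /w/, /f/, /ʒ/ cannot be parsed into a legal (C)V(C) syllable (at most one coda consonant is licensed; onsets are limited to one consonant).
Each unlicensed consonant becomes the onset of a new syllable: /p/ → /po/, /w/ → /wo/, /f/ → /fo/, /ʒ/ → /ʒo/.

powopoʒfoguɹʒo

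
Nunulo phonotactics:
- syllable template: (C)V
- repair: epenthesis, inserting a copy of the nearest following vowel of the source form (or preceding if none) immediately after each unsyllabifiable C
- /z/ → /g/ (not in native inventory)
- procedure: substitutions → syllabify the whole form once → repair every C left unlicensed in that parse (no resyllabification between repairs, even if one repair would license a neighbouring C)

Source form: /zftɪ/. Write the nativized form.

gɪfɪtɪ

Substitution: /z/ → /g/, giving /gftɪ/.
Syllabifying with onset maximization leaves /g/, /f/ stranded (no codas are permitted; onsets are limited to one consonant).
Epenthesis after each stranded consonant: /g/ → /gɪ/, /f/ → /fɪ/.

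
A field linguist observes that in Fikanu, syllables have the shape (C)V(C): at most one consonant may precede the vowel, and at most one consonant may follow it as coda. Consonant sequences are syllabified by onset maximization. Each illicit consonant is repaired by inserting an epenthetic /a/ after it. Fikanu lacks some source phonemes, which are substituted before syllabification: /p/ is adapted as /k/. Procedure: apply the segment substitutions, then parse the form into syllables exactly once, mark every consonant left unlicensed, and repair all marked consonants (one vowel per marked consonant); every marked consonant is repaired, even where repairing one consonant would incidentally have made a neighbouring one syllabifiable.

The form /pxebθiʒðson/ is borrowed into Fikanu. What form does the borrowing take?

Substitution: /p/ → /k/, giving /kxebθiʒðson/.
Under (C)V(C), the unsyllabifiable consonants are /k/, /ð/ (at most one coda consonant is licensed; onsets are limited to one consonant).
Each unlicensed consonant becomes the onset of a new syllable: /k/ → /ka/, /ð/ → /ða/.

kaxebθiʒðason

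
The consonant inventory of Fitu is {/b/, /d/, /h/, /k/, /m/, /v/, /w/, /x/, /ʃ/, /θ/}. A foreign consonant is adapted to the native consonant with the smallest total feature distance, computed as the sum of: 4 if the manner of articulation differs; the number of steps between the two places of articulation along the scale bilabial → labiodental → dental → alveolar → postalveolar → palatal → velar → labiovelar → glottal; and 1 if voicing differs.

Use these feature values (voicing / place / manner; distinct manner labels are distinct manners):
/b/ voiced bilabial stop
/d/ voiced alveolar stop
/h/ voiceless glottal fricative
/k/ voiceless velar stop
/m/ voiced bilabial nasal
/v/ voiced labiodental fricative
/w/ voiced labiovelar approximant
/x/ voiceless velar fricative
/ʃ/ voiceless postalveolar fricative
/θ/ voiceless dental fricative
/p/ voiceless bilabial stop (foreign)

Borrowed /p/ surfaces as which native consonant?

b

/b/ is closest: same manner (stop), place distance 0 (bilabial→bilabial), voicing differs (+1); total 1. Next closest is /d/ at distance 4.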